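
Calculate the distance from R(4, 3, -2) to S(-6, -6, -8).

d = √[(x₂-x₁)² + (y₂-y₁)² + (z₂-z₁)²]
  = √[(-10)² + (-9)² + (-6)²]
  = √[100 + 81 + 36]
  = √217
  ≈ 14.73

14.73


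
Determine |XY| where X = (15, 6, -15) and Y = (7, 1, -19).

d = √[(x₂-x₁)² + (y₂-y₁)² + (z₂-z₁)²]
  = √[(-8)² + (-5)² + (-4)²]
  = √[64 + 25 + 16]
  = √105
  ≈ 10.25

10.25


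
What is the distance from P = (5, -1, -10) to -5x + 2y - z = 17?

distance = |a·x₀ + b·y₀ + c·z₀ - d| / √(a² + b² + c²)
  = |(-5)·5 + 2·(-1) + (-1)·(-10) - 17| / √((-5)² + 2² + (-1)²)
  = |-25 - 2 + 10 - 17| / √(25 + 4 + 1)
  = |-34| / √30
  = 34 / 5.477
  ≈ 6.208

6.208


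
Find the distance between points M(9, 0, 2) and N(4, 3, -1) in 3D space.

d = √[(x₂-x₁)² + (y₂-y₁)² + (z₂-z₁)²]
  = √[(-5)² + 3² + (-3)²]
  = √[25 + 9 + 9]
  = √43
  ≈ 6.557

6.557


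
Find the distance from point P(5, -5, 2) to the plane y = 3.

distance = |a·x₀ + b·y₀ + c·z₀ - d| / √(a² + b² + c²)
  = |0·5 + 1·(-5) + 0·2 - 3| / √(0² + 1² + 0²)
  = |0 - 5 + 0 - 3| / √(0 + 1 + 0)
  = |-8| / √1
  = 8 / 1
  ≈ 8

8


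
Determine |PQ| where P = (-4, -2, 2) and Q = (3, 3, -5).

d = √[(x₂-x₁)² + (y₂-y₁)² + (z₂-z₁)²]
  = √[7² + 5² + (-7)²]
  = √[49 + 25 + 49]
  = √123
  ≈ 11.09

11.09


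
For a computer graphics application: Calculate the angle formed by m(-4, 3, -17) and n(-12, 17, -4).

m·n = (-4)·(-12) + 3·17 + (-17)·(-4) = 48 + 51 + 68 = 167
|m| = √((-4)² + 3² + (-17)²) = √314 ≈ 17.72
|n| = √((-12)² + 17² + (-4)²) = √449 ≈ 21.19
cos θ = (m·n)/(|m||n|) = 167/(17.72·21.19) ≈ 0.4448
θ = arccos(0.4448) ≈ 63.59°

63.59°


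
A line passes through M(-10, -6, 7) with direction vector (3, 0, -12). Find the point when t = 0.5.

P(t) = M + t·d
  = (-10 + 3·0.5, -6 + 0·0.5, 7 + (-12)·0.5)
  = (-10 + 1.5, -6 + 0, 7 - 6)
  = (-8.5, -6, 1)

(-8.5, -6, 1)


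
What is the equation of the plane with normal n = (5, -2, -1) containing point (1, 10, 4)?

The plane through P with normal n = (a, b, c) satisfies n·(r - P) = 0,
i.e. ax + by + cz = a·x₀ + b·y₀ + c·z₀.
d = 5·1 + (-2)·10 + (-1)·4
  = 5 - 20 - 4
  = -19
Equation: 5x - 2y - z = -19

5x - 2y - z = -19


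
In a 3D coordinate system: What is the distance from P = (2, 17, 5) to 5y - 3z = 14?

distance = |a·x₀ + b·y₀ + c·z₀ - d| / √(a² + b² + c²)
  = |0·2 + 5·17 + (-3)·5 - 14| / √(0² + 5² + (-3)²)
  = |0 + 85 - 15 - 14| / √(0 + 25 + 9)
  = |56| / √34
  = 56 / 5.831
  ≈ 9.604

9.604


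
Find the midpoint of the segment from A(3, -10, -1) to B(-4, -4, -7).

M = ((x₁+x₂)/2, (y₁+y₂)/2, (z₁+z₂)/2)
  = ((3 - 4)/2, (-10 - 4)/2, (-1 - 7)/2)
  = (-1/2, -14/2, -8/2)
  = (-0.5, -7, -4)

(-0.5, -7, -4)


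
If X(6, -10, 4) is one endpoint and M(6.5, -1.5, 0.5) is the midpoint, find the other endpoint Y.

Y = 2M - X
  = (2·6.5 - 6, 2·(-1.5) - (-10), 2·0.5 - 4)
  = (13 - 6, -3 + 10, 1 - 4)
  = (7, 7, -3)

(7, 7, -3)


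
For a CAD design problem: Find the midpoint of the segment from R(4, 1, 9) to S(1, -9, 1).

M = ((x₁+x₂)/2, (y₁+y₂)/2, (z₁+z₂)/2)
  = ((4 + 1)/2, (1 - 9)/2, (9 + 1)/2)
  = (5/2, -8/2, 10/2)
  = (2.5, -4, 5)

(2.5, -4, 5)


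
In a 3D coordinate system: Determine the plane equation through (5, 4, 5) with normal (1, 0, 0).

The plane through P with normal n = (a, b, c) satisfies n·(r - P) = 0,
i.e. ax + by + cz = a·x₀ + b·y₀ + c·z₀.
d = 1·5 + 0·4 + 0·5
  = 5 + 0 + 0
  = 5
Equation: x = 5

x = 5


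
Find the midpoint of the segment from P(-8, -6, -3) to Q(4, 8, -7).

M = ((x₁+x₂)/2, (y₁+y₂)/2, (z₁+z₂)/2)
  = ((-8 + 4)/2, (-6 + 8)/2, (-3 - 7)/2)
  = (-4/2, 2/2, -10/2)
  = (-2, 1, -5)

(-2, 1, -5)


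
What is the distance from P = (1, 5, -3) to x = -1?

distance = |a·x₀ + b·y₀ + c·z₀ - d| / √(a² + b² + c²)
  = |1·1 + 0·5 + 0·(-3) - (-1)| / √(1² + 0² + 0²)
  = |1 + 0 + 0 + 1| / √(1 + 0 + 0)
  = |2| / √1
  = 2 / 1
  ≈ 2

2


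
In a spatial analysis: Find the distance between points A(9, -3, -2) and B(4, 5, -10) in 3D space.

d = √[(x₂-x₁)² + (y₂-y₁)² + (z₂-z₁)²]
  = √[(-5)² + 8² + (-8)²]
  = √[25 + 64 + 64]
  = √153
  ≈ 12.37

12.37


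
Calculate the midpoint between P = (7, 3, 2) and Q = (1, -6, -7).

M = ((x₁+x₂)/2, (y₁+y₂)/2, (z₁+z₂)/2)
  = ((7 + 1)/2, (3 - 6)/2, (2 - 7)/2)
  = (8/2, -3/2, -5/2)
  = (4, -1.5, -2.5)

(4, -1.5, -2.5)


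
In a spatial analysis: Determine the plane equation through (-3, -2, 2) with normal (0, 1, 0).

The plane through P with normal n = (a, b, c) satisfies n·(r - P) = 0,
i.e. ax + by + cz = a·x₀ + b·y₀ + c·z₀.
d = 0·(-3) + 1·(-2) + 0·2
  = 0 - 2 + 0
  = -2
Equation: y = -2

y = -2


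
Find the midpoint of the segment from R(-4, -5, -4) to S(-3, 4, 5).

M = ((x₁+x₂)/2, (y₁+y₂)/2, (z₁+z₂)/2)
  = ((-4 - 3)/2, (-5 + 4)/2, (-4 + 5)/2)
  = (-7/2, -1/2, 1/2)
  = (-3.5, -0.5, 0.5)

(-3.5, -0.5, 0.5)


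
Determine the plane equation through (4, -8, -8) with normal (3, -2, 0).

The plane through P with normal n = (a, b, c) satisfies n·(r - P) = 0,
i.e. ax + by + cz = a·x₀ + b·y₀ + c·z₀.
d = 3·4 + (-2)·(-8) + 0·(-8)
  = 12 + 16 + 0
  = 28
Equation: 3x - 2y = 28

3x - 2y = 28


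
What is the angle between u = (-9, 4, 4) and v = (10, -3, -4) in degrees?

u·v = (-9)·10 + 4·(-3) + 4·(-4) = -90 - 12 - 16 = -118
|u| = √((-9)² + 4² + 4²) = √113 ≈ 10.63
|v| = √(10² + (-3)² + (-4)²) = √125 ≈ 11.18
cos θ = (u·v)/(|u||v|) = -118/(10.63·11.18) ≈ -0.9929
θ = arccos(-0.9929) ≈ 173.1°

173.1°


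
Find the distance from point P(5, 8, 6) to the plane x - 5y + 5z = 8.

distance = |a·x₀ + b·y₀ + c·z₀ - d| / √(a² + b² + c²)
  = |1·5 + (-5)·8 + 5·6 - 8| / √(1² + (-5)² + 5²)
  = |5 - 40 + 30 - 8| / √(1 + 25 + 25)
  = |-13| / √51
  = 13 / 7.141
  ≈ 1.82

1.82


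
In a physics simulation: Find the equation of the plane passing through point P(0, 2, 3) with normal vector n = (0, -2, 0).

The plane through P with normal n = (a, b, c) satisfies n·(r - P) = 0,
i.e. ax + by + cz = a·x₀ + b·y₀ + c·z₀.
d = 0·0 + (-2)·2 + 0·3
  = 0 - 4 + 0
  = -4
Equation: -2y = -4

-2y = -4


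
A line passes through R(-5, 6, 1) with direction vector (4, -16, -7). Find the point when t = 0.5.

P(t) = R + t·d
  = (-5 + 4·0.5, 6 + (-16)·0.5, 1 + (-7)·0.5)
  = (-5 + 2, 6 - 8, 1 - 3.5)
  = (-3, -2, -2.5)

(-3, -2, -2.5)


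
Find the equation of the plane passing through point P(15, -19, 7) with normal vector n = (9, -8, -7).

The plane through P with normal n = (a, b, c) satisfies n·(r - P) = 0,
i.e. ax + by + cz = a·x₀ + b·y₀ + c·z₀.
d = 9·15 + (-8)·(-19) + (-7)·7
  = 135 + 152 - 49
  = 238
Equation: 9x - 8y - 7z = 238

9x - 8y - 7z = 238


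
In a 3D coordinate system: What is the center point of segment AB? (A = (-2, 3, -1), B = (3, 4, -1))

M = ((x₁+x₂)/2, (y₁+y₂)/2, (z₁+z₂)/2)
  = ((-2 + 3)/2, (3 + 4)/2, (-1 - 1)/2)
  = (1/2, 7/2, -2/2)
  = (0.5, 3.5, -1)

(0.5, 3.5, -1)


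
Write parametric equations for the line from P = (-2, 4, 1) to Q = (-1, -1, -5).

Direction vector d = Q - P = (-1 + 2, -1 - 4, -5 - 1) = (1, -5, -6)
Parametric form r = P + t·d:
x = -2 + t, y = 4 - 5t, z = 1 - 6t

x = -2 + t, y = 4 - 5t, z = 1 - 6t


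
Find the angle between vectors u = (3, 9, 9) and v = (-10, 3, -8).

u·v = 3·(-10) + 9·3 + 9·(-8) = -30 + 27 - 72 = -75
|u| = √(3² + 9² + 9²) = √171 ≈ 13.08
|v| = √((-10)² + 3² + (-8)²) = √173 ≈ 13.15
cos θ = (u·v)/(|u||v|) = -75/(13.08·13.15) ≈ -0.4361
θ = arccos(-0.4361) ≈ 115.9°

115.9°


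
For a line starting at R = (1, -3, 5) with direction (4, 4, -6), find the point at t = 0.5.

P(t) = R + t·d
  = (1 + 4·0.5, -3 + 4·0.5, 5 + (-6)·0.5)
  = (1 + 2, -3 + 2, 5 - 3)
  = (3, -1, 2)

(3, -1, 2)


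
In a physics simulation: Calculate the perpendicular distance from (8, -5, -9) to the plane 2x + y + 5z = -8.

distance = |a·x₀ + b·y₀ + c·z₀ - d| / √(a² + b² + c²)
  = |2·8 + 1·(-5) + 5·(-9) - (-8)| / √(2² + 1² + 5²)
  = |16 - 5 - 45 + 8| / √(4 + 1 + 25)
  = |-26| / √30
  = 26 / 5.477
  ≈ 4.747

4.747


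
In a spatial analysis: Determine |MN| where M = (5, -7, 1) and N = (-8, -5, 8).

d = √[(x₂-x₁)² + (y₂-y₁)² + (z₂-z₁)²]
  = √[(-13)² + 2² + 7²]
  = √[169 + 4 + 49]
  = √222
  ≈ 14.9

14.9


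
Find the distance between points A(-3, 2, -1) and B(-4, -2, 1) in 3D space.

d = √[(x₂-x₁)² + (y₂-y₁)² + (z₂-z₁)²]
  = √[(-1)² + (-4)² + 2²]
  = √[1 + 16 + 4]
  = √21
  ≈ 4.583

4.583


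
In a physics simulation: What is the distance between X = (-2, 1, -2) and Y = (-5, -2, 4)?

d = √[(x₂-x₁)² + (y₂-y₁)² + (z₂-z₁)²]
  = √[(-3)² + (-3)² + 6²]
  = √[9 + 9 + 36]
  = √54
  ≈ 7.348

7.348


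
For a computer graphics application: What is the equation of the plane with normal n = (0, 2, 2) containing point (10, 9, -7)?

The plane through P with normal n = (a, b, c) satisfies n·(r - P) = 0,
i.e. ax + by + cz = a·x₀ + b·y₀ + c·z₀.
d = 0·10 + 2·9 + 2·(-7)
  = 0 + 18 - 14
  = 4
Equation: 2y + 2z = 4

2y + 2z = 4


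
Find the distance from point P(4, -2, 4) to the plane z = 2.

distance = |a·x₀ + b·y₀ + c·z₀ - d| / √(a² + b² + c²)
  = |0·4 + 0·(-2) + 1·4 - 2| / √(0² + 0² + 1²)
  = |0 + 0 + 4 - 2| / √(0 + 0 + 1)
  = |2| / √1
  = 2 / 1
  ≈ 2

2


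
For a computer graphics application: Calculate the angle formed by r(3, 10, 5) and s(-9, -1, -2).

r·s = 3·(-9) + 10·(-1) + 5·(-2) = -27 - 10 - 10 = -47
|r| = √(3² + 10² + 5²) = √134 ≈ 11.58
|s| = √((-9)² + (-1)² + (-2)²) = √86 ≈ 9.274
cos θ = (r·s)/(|r||s|) = -47/(11.58·9.274) ≈ -0.4378
θ = arccos(-0.4378) ≈ 116°

116°


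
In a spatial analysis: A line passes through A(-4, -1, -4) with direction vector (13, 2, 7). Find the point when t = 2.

P(t) = A + t·d
  = (-4 + 13·2, -1 + 2·2, -4 + 7·2)
  = (-4 + 26, -1 + 4, -4 + 14)
  = (22, 3, 10)

(22, 3, 10)


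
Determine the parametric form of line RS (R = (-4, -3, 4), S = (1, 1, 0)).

Direction vector d = S - R = (1 + 4, 1 + 3, 0 - 4) = (5, 4, -4)
Parametric form r = R + t·d:
x = -4 + 5t, y = -3 + 4t, z = 4 - 4t

x = -4 + 5t, y = -3 + 4t, z = 4 - 4t


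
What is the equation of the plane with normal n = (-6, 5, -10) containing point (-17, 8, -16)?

The plane through P with normal n = (a, b, c) satisfies n·(r - P) = 0,
i.e. ax + by + cz = a·x₀ + b·y₀ + c·z₀.
d = (-6)·(-17) + 5·8 + (-10)·(-16)
  = 102 + 40 + 160
  = 302
Equation: -6x + 5y - 10z = 302

-6x + 5y - 10z = 302


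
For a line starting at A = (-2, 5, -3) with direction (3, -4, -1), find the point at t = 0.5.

P(t) = A + t·d
  = (-2 + 3·0.5, 5 + (-4)·0.5, -3 + (-1)·0.5)
  = (-2 + 1.5, 5 - 2, -3 - 0.5)
  = (-0.5, 3, -3.5)

(-0.5, 3, -3.5)


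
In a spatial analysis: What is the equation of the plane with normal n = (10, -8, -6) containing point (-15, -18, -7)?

The plane through P with normal n = (a, b, c) satisfies n·(r - P) = 0,
i.e. ax + by + cz = a·x₀ + b·y₀ + c·z₀.
d = 10·(-15) + (-8)·(-18) + (-6)·(-7)
  = -150 + 144 + 42
  = 36
Equation: 10x - 8y - 6z = 36

10x - 8y - 6z = 36


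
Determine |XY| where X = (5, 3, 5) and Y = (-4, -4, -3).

d = √[(x₂-x₁)² + (y₂-y₁)² + (z₂-z₁)²]
  = √[(-9)² + (-7)² + (-8)²]
  = √[81 + 49 + 64]
  = √194
  ≈ 13.93

13.93


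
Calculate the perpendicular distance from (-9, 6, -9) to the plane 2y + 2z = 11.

distance = |a·x₀ + b·y₀ + c·z₀ - d| / √(a² + b² + c²)
  = |0·(-9) + 2·6 + 2·(-9) - 11| / √(0² + 2² + 2²)
  = |0 + 12 - 18 - 11| / √(0 + 4 + 4)
  = |-17| / √8
  = 17 / 2.828
  ≈ 6.01

6.01


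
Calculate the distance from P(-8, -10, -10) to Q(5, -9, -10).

d = √[(x₂-x₁)² + (y₂-y₁)² + (z₂-z₁)²]
  = √[13² + 1² + 0²]
  = √[169 + 1 + 0]
  = √170
  ≈ 13.04

13.04


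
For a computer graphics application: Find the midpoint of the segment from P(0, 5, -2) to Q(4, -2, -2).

M = ((x₁+x₂)/2, (y₁+y₂)/2, (z₁+z₂)/2)
  = ((0 + 4)/2, (5 - 2)/2, (-2 - 2)/2)
  = (4/2, 3/2, -4/2)
  = (2, 1.5, -2)

(2, 1.5, -2)


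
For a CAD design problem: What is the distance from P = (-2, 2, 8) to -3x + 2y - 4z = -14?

distance = |a·x₀ + b·y₀ + c·z₀ - d| / √(a² + b² + c²)
  = |(-3)·(-2) + 2·2 + (-4)·8 - (-14)| / √((-3)² + 2² + (-4)²)
  = |6 + 4 - 32 + 14| / √(9 + 4 + 16)
  = |-8| / √29
  = 8 / 5.385
  ≈ 1.486

1.486


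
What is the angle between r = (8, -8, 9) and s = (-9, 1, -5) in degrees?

r·s = 8·(-9) + (-8)·1 + 9·(-5) = -72 - 8 - 45 = -125
|r| = √(8² + (-8)² + 9²) = √209 ≈ 14.46
|s| = √((-9)² + 1² + (-5)²) = √107 ≈ 10.34
cos θ = (r·s)/(|r||s|) = -125/(14.46·10.34) ≈ -0.8359
θ = arccos(-0.8359) ≈ 146.7°

146.7°


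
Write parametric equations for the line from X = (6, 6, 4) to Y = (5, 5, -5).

Direction vector d = Y - X = (5 - 6, 5 - 6, -5 - 4) = (-1, -1, -9)
Parametric form r = X + t·d:
x = 6 - t, y = 6 - t, z = 4 - 9t

x = 6 - t, y = 6 - t, z = 4 - 9t


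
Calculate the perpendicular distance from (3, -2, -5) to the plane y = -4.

distance = |a·x₀ + b·y₀ + c·z₀ - d| / √(a² + b² + c²)
  = |0·3 + 1·(-2) + 0·(-5) - (-4)| / √(0² + 1² + 0²)
  = |0 - 2 + 0 + 4| / √(0 + 1 + 0)
  = |2| / √1
  = 2 / 1
  ≈ 2

2


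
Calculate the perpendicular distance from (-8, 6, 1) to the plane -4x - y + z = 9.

distance = |a·x₀ + b·y₀ + c·z₀ - d| / √(a² + b² + c²)
  = |(-4)·(-8) + (-1)·6 + 1·1 - 9| / √((-4)² + (-1)² + 1²)
  = |32 - 6 + 1 - 9| / √(16 + 1 + 1)
  = |18| / √18
  = 18 / 4.243
  ≈ 4.243

4.243


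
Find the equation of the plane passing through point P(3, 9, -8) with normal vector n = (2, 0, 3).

The plane through P with normal n = (a, b, c) satisfies n·(r - P) = 0,
i.e. ax + by + cz = a·x₀ + b·y₀ + c·z₀.
d = 2·3 + 0·9 + 3·(-8)
  = 6 + 0 - 24
  = -18
Equation: 2x + 3z = -18

2x + 3z = -18


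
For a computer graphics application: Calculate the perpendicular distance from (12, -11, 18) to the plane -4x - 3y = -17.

distance = |a·x₀ + b·y₀ + c·z₀ - d| / √(a² + b² + c²)
  = |(-4)·12 + (-3)·(-11) + 0·18 - (-17)| / √((-4)² + (-3)² + 0²)
  = |-48 + 33 + 0 + 17| / √(16 + 9 + 0)
  = |2| / √25
  = 2 / 5
  ≈ 0.4

0.4


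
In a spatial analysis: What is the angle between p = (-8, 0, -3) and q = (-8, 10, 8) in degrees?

p·q = (-8)·(-8) + 0·10 + (-3)·8 = 64 + 0 - 24 = 40
|p| = √((-8)² + 0² + (-3)²) = √73 ≈ 8.544
|q| = √((-8)² + 10² + 8²) = √228 ≈ 15.1
cos θ = (p·q)/(|p||q|) = 40/(8.544·15.1) ≈ 0.31
θ = arccos(0.31) ≈ 71.94°

71.94°


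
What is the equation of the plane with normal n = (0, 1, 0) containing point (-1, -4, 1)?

The plane through P with normal n = (a, b, c) satisfies n·(r - P) = 0,
i.e. ax + by + cz = a·x₀ + b·y₀ + c·z₀.
d = 0·(-1) + 1·(-4) + 0·1
  = 0 - 4 + 0
  = -4
Equation: y = -4

y = -4


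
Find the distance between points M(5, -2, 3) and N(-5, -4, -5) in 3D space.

d = √[(x₂-x₁)² + (y₂-y₁)² + (z₂-z₁)²]
  = √[(-10)² + (-2)² + (-8)²]
  = √[100 + 4 + 64]
  = √168
  ≈ 12.96

12.96


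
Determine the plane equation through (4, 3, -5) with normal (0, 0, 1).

The plane through P with normal n = (a, b, c) satisfies n·(r - P) = 0,
i.e. ax + by + cz = a·x₀ + b·y₀ + c·z₀.
d = 0·4 + 0·3 + 1·(-5)
  = 0 + 0 - 5
  = -5
Equation: z = -5

z = -5


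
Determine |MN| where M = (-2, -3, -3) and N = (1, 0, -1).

d = √[(x₂-x₁)² + (y₂-y₁)² + (z₂-z₁)²]
  = √[3² + 3² + 2²]
  = √[9 + 9 + 4]
  = √22
  ≈ 4.69

4.69


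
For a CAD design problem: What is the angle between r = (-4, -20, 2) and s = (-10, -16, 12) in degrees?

r·s = (-4)·(-10) + (-20)·(-16) + 2·12 = 40 + 320 + 24 = 384
|r| = √((-4)² + (-20)² + 2²) = √420 ≈ 20.49
|s| = √((-10)² + (-16)² + 12²) = √500 ≈ 22.36
cos θ = (r·s)/(|r||s|) = 384/(20.49·22.36) ≈ 0.838
θ = arccos(0.838) ≈ 33.08°

33.08°


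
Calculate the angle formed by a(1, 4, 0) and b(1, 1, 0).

a·b = 1·1 + 4·1 + 0·0 = 1 + 4 + 0 = 5
|a| = √(1² + 4² + 0²) = √17 ≈ 4.123
|b| = √(1² + 1² + 0²) = √2 ≈ 1.414
cos θ = (a·b)/(|a||b|) = 5/(4.123·1.414) ≈ 0.8575
θ = arccos(0.8575) ≈ 30.96°

30.96°


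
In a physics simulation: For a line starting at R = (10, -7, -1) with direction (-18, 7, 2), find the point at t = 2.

P(t) = R + t·d
  = (10 + (-18)·2, -7 + 7·2, -1 + 2·2)
  = (10 - 36, -7 + 14, -1 + 4)
  = (-26, 7, 3)

(-26, 7, 3)


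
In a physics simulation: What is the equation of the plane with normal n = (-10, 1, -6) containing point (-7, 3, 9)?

The plane through P with normal n = (a, b, c) satisfies n·(r - P) = 0,
i.e. ax + by + cz = a·x₀ + b·y₀ + c·z₀.
d = (-10)·(-7) + 1·3 + (-6)·9
  = 70 + 3 - 54
  = 19
Equation: -10x + y - 6z = 19

-10x + y - 6z = 19


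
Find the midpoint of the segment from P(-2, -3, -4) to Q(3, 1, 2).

M = ((x₁+x₂)/2, (y₁+y₂)/2, (z₁+z₂)/2)
  = ((-2 + 3)/2, (-3 + 1)/2, (-4 + 2)/2)
  = (1/2, -2/2, -2/2)
  = (0.5, -1, -1)

(0.5, -1, -1)


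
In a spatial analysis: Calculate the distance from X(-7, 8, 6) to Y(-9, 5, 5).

d = √[(x₂-x₁)² + (y₂-y₁)² + (z₂-z₁)²]
  = √[(-2)² + (-3)² + (-1)²]
  = √[4 + 9 + 1]
  = √14
  ≈ 3.742

3.742


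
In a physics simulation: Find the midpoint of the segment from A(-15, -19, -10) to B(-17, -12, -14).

M = ((x₁+x₂)/2, (y₁+y₂)/2, (z₁+z₂)/2)
  = ((-15 - 17)/2, (-19 - 12)/2, (-10 - 14)/2)
  = (-32/2, -31/2, -24/2)
  = (-16, -15.5, -12)

(-16, -15.5, -12)


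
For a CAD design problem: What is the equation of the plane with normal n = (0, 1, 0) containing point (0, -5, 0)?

The plane through P with normal n = (a, b, c) satisfies n·(r - P) = 0,
i.e. ax + by + cz = a·x₀ + b·y₀ + c·z₀.
d = 0·0 + 1·(-5) + 0·0
  = 0 - 5 + 0
  = -5
Equation: y = -5

y = -5


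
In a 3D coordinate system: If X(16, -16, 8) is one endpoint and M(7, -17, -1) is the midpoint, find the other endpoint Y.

Y = 2M - X
  = (2·7 - 16, 2·(-17) - (-16), 2·(-1) - 8)
  = (14 - 16, -34 + 16, -2 - 8)
  = (-2, -18, -10)

(-2, -18, -10)


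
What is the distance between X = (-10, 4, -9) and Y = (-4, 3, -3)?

d = √[(x₂-x₁)² + (y₂-y₁)² + (z₂-z₁)²]
  = √[6² + (-1)² + 6²]
  = √[36 + 1 + 36]
  = √73
  ≈ 8.544

8.544


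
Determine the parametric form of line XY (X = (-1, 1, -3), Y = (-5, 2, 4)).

Direction vector d = Y - X = (-5 + 1, 2 - 1, 4 + 3) = (-4, 1, 7)
Parametric form r = X + t·d:
x = -1 - 4t, y = 1 + t, z = -3 + 7t

x = -1 - 4t, y = 1 + t, z = -3 + 7t


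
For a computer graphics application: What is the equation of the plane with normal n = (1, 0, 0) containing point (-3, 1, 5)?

The plane through P with normal n = (a, b, c) satisfies n·(r - P) = 0,
i.e. ax + by + cz = a·x₀ + b·y₀ + c·z₀.
d = 1·(-3) + 0·1 + 0·5
  = -3 + 0 + 0
  = -3
Equation: x = -3

x = -3


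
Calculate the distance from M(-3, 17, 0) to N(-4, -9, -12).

d = √[(x₂-x₁)² + (y₂-y₁)² + (z₂-z₁)²]
  = √[(-1)² + (-26)² + (-12)²]
  = √[1 + 676 + 144]
  = √821
  ≈ 28.65

28.65


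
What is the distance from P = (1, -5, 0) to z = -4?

distance = |a·x₀ + b·y₀ + c·z₀ - d| / √(a² + b² + c²)
  = |0·1 + 0·(-5) + 1·0 - (-4)| / √(0² + 0² + 1²)
  = |0 + 0 + 0 + 4| / √(0 + 0 + 1)
  = |4| / √1
  = 4 / 1
  ≈ 4

4


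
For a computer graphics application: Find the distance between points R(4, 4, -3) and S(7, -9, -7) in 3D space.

d = √[(x₂-x₁)² + (y₂-y₁)² + (z₂-z₁)²]
  = √[3² + (-13)² + (-4)²]
  = √[9 + 169 + 16]
  = √194
  ≈ 13.93

13.93


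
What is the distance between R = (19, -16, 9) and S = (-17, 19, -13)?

d = √[(x₂-x₁)² + (y₂-y₁)² + (z₂-z₁)²]
  = √[(-36)² + 35² + (-22)²]
  = √[1296 + 1225 + 484]
  = √3005
  ≈ 54.82

54.82


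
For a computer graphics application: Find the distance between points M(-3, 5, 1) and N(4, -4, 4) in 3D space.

d = √[(x₂-x₁)² + (y₂-y₁)² + (z₂-z₁)²]
  = √[7² + (-9)² + 3²]
  = √[49 + 81 + 9]
  = √139
  ≈ 11.79

11.79


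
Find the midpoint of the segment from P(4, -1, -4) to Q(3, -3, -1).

M = ((x₁+x₂)/2, (y₁+y₂)/2, (z₁+z₂)/2)
  = ((4 + 3)/2, (-1 - 3)/2, (-4 - 1)/2)
  = (7/2, -4/2, -5/2)
  = (3.5, -2, -2.5)

(3.5, -2, -2.5)


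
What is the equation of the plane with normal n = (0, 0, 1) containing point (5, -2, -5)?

The plane through P with normal n = (a, b, c) satisfies n·(r - P) = 0,
i.e. ax + by + cz = a·x₀ + b·y₀ + c·z₀.
d = 0·5 + 0·(-2) + 1·(-5)
  = 0 + 0 - 5
  = -5
Equation: z = -5

z = -5


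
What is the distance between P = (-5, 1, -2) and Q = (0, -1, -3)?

d = √[(x₂-x₁)² + (y₂-y₁)² + (z₂-z₁)²]
  = √[5² + (-2)² + (-1)²]
  = √[25 + 4 + 1]
  = √30
  ≈ 5.477

5.477


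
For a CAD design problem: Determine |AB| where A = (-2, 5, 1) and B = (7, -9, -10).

d = √[(x₂-x₁)² + (y₂-y₁)² + (z₂-z₁)²]
  = √[9² + (-14)² + (-11)²]
  = √[81 + 196 + 121]
  = √398
  ≈ 19.95

19.95


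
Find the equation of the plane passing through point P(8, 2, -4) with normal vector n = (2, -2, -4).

The plane through P with normal n = (a, b, c) satisfies n·(r - P) = 0,
i.e. ax + by + cz = a·x₀ + b·y₀ + c·z₀.
d = 2·8 + (-2)·2 + (-4)·(-4)
  = 16 - 4 + 16
  = 28
Equation: 2x - 2y - 4z = 28

2x - 2y - 4z = 28


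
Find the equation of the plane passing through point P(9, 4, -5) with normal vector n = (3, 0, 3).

The plane through P with normal n = (a, b, c) satisfies n·(r - P) = 0,
i.e. ax + by + cz = a·x₀ + b·y₀ + c·z₀.
d = 3·9 + 0·4 + 3·(-5)
  = 27 + 0 - 15
  = 12
Equation: 3x + 3z = 12

3x + 3z = 12


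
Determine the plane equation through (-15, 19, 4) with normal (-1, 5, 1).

The plane through P with normal n = (a, b, c) satisfies n·(r - P) = 0,
i.e. ax + by + cz = a·x₀ + b·y₀ + c·z₀.
d = (-1)·(-15) + 5·19 + 1·4
  = 15 + 95 + 4
  = 114
Equation: -x + 5y + z = 114

-x + 5y + z = 114


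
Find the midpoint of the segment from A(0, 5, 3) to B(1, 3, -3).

M = ((x₁+x₂)/2, (y₁+y₂)/2, (z₁+z₂)/2)
  = ((0 + 1)/2, (5 + 3)/2, (3 - 3)/2)
  = (1/2, 8/2, 0/2)
  = (0.5, 4, 0)

(0.5, 4, 0)


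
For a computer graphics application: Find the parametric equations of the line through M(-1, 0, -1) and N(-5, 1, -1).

Direction vector d = N - M = (-5 + 1, 1 + 0, -1 + 1) = (-4, 1, 0)
Parametric form r = M + t·d:
x = -1 - 4t, y = 0 + t, z = -1

x = -1 - 4t, y = 0 + t, z = -1


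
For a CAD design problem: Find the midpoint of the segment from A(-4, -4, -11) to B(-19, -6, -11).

M = ((x₁+x₂)/2, (y₁+y₂)/2, (z₁+z₂)/2)
  = ((-4 - 19)/2, (-4 - 6)/2, (-11 - 11)/2)
  = (-23/2, -10/2, -22/2)
  = (-11.5, -5, -11)

(-11.5, -5, -11)


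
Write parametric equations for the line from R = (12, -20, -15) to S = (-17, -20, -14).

Direction vector d = S - R = (-17 - 12, -20 + 20, -14 + 15) = (-29, 0, 1)
Parametric form r = R + t·d:
x = 12 - 29t, y = -20, z = -15 + t

x = 12 - 29t, y = -20, z = -15 + t


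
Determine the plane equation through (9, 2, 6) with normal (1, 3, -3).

The plane through P with normal n = (a, b, c) satisfies n·(r - P) = 0,
i.e. ax + by + cz = a·x₀ + b·y₀ + c·z₀.
d = 1·9 + 3·2 + (-3)·6
  = 9 + 6 - 18
  = -3
Equation: x + 3y - 3z = -3

x + 3y - 3z = -3


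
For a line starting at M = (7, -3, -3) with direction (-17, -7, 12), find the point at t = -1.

P(t) = M + t·d
  = (7 + (-17)·(-1), -3 + (-7)·(-1), -3 + 12·(-1))
  = (7 + 17, -3 + 7, -3 - 12)
  = (24, 4, -15)

(24, 4, -15)


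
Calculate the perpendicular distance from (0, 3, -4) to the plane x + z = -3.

distance = |a·x₀ + b·y₀ + c·z₀ - d| / √(a² + b² + c²)
  = |1·0 + 0·3 + 1·(-4) - (-3)| / √(1² + 0² + 1²)
  = |0 + 0 - 4 + 3| / √(1 + 0 + 1)
  = |-1| / √2
  = 1 / 1.414
  ≈ 0.7071

0.7071


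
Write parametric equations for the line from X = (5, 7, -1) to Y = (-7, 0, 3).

Direction vector d = Y - X = (-7 - 5, 0 - 7, 3 + 1) = (-12, -7, 4)
Parametric form r = X + t·d:
x = 5 - 12t, y = 7 - 7t, z = -1 + 4t

x = 5 - 12t, y = 7 - 7t, z = -1 + 4t


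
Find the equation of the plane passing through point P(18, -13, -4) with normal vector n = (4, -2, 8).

The plane through P with normal n = (a, b, c) satisfies n·(r - P) = 0,
i.e. ax + by + cz = a·x₀ + b·y₀ + c·z₀.
d = 4·18 + (-2)·(-13) + 8·(-4)
  = 72 + 26 - 32
  = 66
Equation: 4x - 2y + 8z = 66

4x - 2y + 8z = 66


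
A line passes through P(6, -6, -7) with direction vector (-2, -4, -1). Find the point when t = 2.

P(t) = P + t·d
  = (6 + (-2)·2, -6 + (-4)·2, -7 + (-1)·2)
  = (6 - 4, -6 - 8, -7 - 2)
  = (2, -14, -9)

(2, -14, -9)


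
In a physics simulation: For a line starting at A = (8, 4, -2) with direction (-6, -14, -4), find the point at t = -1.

P(t) = A + t·d
  = (8 + (-6)·(-1), 4 + (-14)·(-1), -2 + (-4)·(-1))
  = (8 + 6, 4 + 14, -2 + 4)
  = (14, 18, 2)

(14, 18, 2)


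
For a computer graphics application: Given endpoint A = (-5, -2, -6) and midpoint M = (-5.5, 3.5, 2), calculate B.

B = 2M - A
  = (2·(-5.5) - (-5), 2·3.5 - (-2), 2·2 - (-6))
  = (-11 + 5, 7 + 2, 4 + 6)
  = (-6, 9, 10)

(-6, 9, 10)


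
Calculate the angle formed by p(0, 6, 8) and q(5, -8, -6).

p·q = 0·5 + 6·(-8) + 8·(-6) = 0 - 48 - 48 = -96
|p| = √(0² + 6² + 8²) = √100 ≈ 10
|q| = √(5² + (-8)² + (-6)²) = √125 ≈ 11.18
cos θ = (p·q)/(|p||q|) = -96/(10·11.18) ≈ -0.8587
θ = arccos(-0.8587) ≈ 149.2°

149.2°


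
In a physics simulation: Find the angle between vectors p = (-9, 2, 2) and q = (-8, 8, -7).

p·q = (-9)·(-8) + 2·8 + 2·(-7) = 72 + 16 - 14 = 74
|p| = √((-9)² + 2² + 2²) = √89 ≈ 9.434
|q| = √((-8)² + 8² + (-7)²) = √177 ≈ 13.3
cos θ = (p·q)/(|p||q|) = 74/(9.434·13.3) ≈ 0.5896
θ = arccos(0.5896) ≈ 53.87°

53.87°


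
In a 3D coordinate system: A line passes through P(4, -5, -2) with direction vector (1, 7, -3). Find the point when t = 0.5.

P(t) = P + t·d
  = (4 + 1·0.5, -5 + 7·0.5, -2 + (-3)·0.5)
  = (4 + 0.5, -5 + 3.5, -2 - 1.5)
  = (4.5, -1.5, -3.5)

(4.5, -1.5, -3.5)


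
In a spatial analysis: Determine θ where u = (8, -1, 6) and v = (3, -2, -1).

u·v = 8·3 + (-1)·(-2) + 6·(-1) = 24 + 2 - 6 = 20
|u| = √(8² + (-1)² + 6²) = √101 ≈ 10.05
|v| = √(3² + (-2)² + (-1)²) = √14 ≈ 3.742
cos θ = (u·v)/(|u||v|) = 20/(10.05·3.742) ≈ 0.5319
θ = arccos(0.5319) ≈ 57.87°

57.87°


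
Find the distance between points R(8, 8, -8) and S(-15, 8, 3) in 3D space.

d = √[(x₂-x₁)² + (y₂-y₁)² + (z₂-z₁)²]
  = √[(-23)² + 0² + 11²]
  = √[529 + 0 + 121]
  = √650
  ≈ 25.5

25.5


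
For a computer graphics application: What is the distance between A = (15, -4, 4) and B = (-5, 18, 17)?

d = √[(x₂-x₁)² + (y₂-y₁)² + (z₂-z₁)²]
  = √[(-20)² + 22² + 13²]
  = √[400 + 484 + 169]
  = √1053
  ≈ 32.45

32.45


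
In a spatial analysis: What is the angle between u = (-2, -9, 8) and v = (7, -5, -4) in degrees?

u·v = (-2)·7 + (-9)·(-5) + 8·(-4) = -14 + 45 - 32 = -1
|u| = √((-2)² + (-9)² + 8²) = √149 ≈ 12.21
|v| = √(7² + (-5)² + (-4)²) = √90 ≈ 9.487
cos θ = (u·v)/(|u||v|) = -1/(12.21·9.487) ≈ -0.008635
θ = arccos(-0.008635) ≈ 90.49°

90.49°


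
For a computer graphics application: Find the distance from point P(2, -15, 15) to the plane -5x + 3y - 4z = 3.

distance = |a·x₀ + b·y₀ + c·z₀ - d| / √(a² + b² + c²)
  = |(-5)·2 + 3·(-15) + (-4)·15 - 3| / √((-5)² + 3² + (-4)²)
  = |-10 - 45 - 60 - 3| / √(25 + 9 + 16)
  = |-118| / √50
  = 118 / 7.071
  ≈ 16.69

16.69


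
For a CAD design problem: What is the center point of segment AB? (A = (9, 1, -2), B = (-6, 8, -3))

M = ((x₁+x₂)/2, (y₁+y₂)/2, (z₁+z₂)/2)
  = ((9 - 6)/2, (1 + 8)/2, (-2 - 3)/2)
  = (3/2, 9/2, -5/2)
  = (1.5, 4.5, -2.5)

(1.5, 4.5, -2.5)


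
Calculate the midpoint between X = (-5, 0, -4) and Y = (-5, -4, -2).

M = ((x₁+x₂)/2, (y₁+y₂)/2, (z₁+z₂)/2)
  = ((-5 - 5)/2, (0 - 4)/2, (-4 - 2)/2)
  = (-10/2, -4/2, -6/2)
  = (-5, -2, -3)

(-5, -2, -3)


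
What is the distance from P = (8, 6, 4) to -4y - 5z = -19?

distance = |a·x₀ + b·y₀ + c·z₀ - d| / √(a² + b² + c²)
  = |0·8 + (-4)·6 + (-5)·4 - (-19)| / √(0² + (-4)² + (-5)²)
  = |0 - 24 - 20 + 19| / √(0 + 16 + 25)
  = |-25| / √41
  = 25 / 6.403
  ≈ 3.904

3.904


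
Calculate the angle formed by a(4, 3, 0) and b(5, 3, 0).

a·b = 4·5 + 3·3 + 0·0 = 20 + 9 + 0 = 29
|a| = √(4² + 3² + 0²) = √25 ≈ 5
|b| = √(5² + 3² + 0²) = √34 ≈ 5.831
cos θ = (a·b)/(|a||b|) = 29/(5·5.831) ≈ 0.9947
θ = arccos(0.9947) ≈ 5.906°

5.906°


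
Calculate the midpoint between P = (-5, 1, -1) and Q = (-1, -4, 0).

M = ((x₁+x₂)/2, (y₁+y₂)/2, (z₁+z₂)/2)
  = ((-5 - 1)/2, (1 - 4)/2, (-1 + 0)/2)
  = (-6/2, -3/2, -1/2)
  = (-3, -1.5, -0.5)

(-3, -1.5, -0.5)


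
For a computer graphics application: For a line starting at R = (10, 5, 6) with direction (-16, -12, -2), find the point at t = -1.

P(t) = R + t·d
  = (10 + (-16)·(-1), 5 + (-12)·(-1), 6 + (-2)·(-1))
  = (10 + 16, 5 + 12, 6 + 2)
  = (26, 17, 8)

(26, 17, 8)


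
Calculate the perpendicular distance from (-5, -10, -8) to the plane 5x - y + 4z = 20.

distance = |a·x₀ + b·y₀ + c·z₀ - d| / √(a² + b² + c²)
  = |5·(-5) + (-1)·(-10) + 4·(-8) - 20| / √(5² + (-1)² + 4²)
  = |-25 + 10 - 32 - 20| / √(25 + 1 + 16)
  = |-67| / √42
  = 67 / 6.481
  ≈ 10.34

10.34


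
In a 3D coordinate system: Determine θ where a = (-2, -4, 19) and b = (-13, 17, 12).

a·b = (-2)·(-13) + (-4)·17 + 19·12 = 26 - 68 + 228 = 186
|a| = √((-2)² + (-4)² + 19²) = √381 ≈ 19.52
|b| = √((-13)² + 17² + 12²) = √602 ≈ 24.54
cos θ = (a·b)/(|a||b|) = 186/(19.52·24.54) ≈ 0.3884
θ = arccos(0.3884) ≈ 67.15°

67.15°


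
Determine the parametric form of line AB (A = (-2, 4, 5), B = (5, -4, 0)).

Direction vector d = B - A = (5 + 2, -4 - 4, 0 - 5) = (7, -8, -5)
Parametric form r = A + t·d:
x = -2 + 7t, y = 4 - 8t, z = 5 - 5t

x = -2 + 7t, y = 4 - 8t, z = 5 - 5t


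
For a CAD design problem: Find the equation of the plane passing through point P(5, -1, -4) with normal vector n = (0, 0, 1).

The plane through P with normal n = (a, b, c) satisfies n·(r - P) = 0,
i.e. ax + by + cz = a·x₀ + b·y₀ + c·z₀.
d = 0·5 + 0·(-1) + 1·(-4)
  = 0 + 0 - 4
  = -4
Equation: z = -4

z = -4


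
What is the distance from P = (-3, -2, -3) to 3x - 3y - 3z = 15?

distance = |a·x₀ + b·y₀ + c·z₀ - d| / √(a² + b² + c²)
  = |3·(-3) + (-3)·(-2) + (-3)·(-3) - 15| / √(3² + (-3)² + (-3)²)
  = |-9 + 6 + 9 - 15| / √(9 + 9 + 9)
  = |-9| / √27
  = 9 / 5.196
  ≈ 1.732

1.732


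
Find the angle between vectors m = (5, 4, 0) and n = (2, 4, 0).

m·n = 5·2 + 4·4 + 0·0 = 10 + 16 + 0 = 26
|m| = √(5² + 4² + 0²) = √41 ≈ 6.403
|n| = √(2² + 4² + 0²) = √20 ≈ 4.472
cos θ = (m·n)/(|m||n|) = 26/(6.403·4.472) ≈ 0.908
θ = arccos(0.908) ≈ 24.78°

24.78°


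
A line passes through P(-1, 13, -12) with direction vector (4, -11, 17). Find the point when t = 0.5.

P(t) = P + t·d
  = (-1 + 4·0.5, 13 + (-11)·0.5, -12 + 17·0.5)
  = (-1 + 2, 13 - 5.5, -12 + 8.5)
  = (1, 7.5, -3.5)

(1, 7.5, -3.5)


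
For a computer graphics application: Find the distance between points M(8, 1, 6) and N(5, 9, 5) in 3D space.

d = √[(x₂-x₁)² + (y₂-y₁)² + (z₂-z₁)²]
  = √[(-3)² + 8² + (-1)²]
  = √[9 + 64 + 1]
  = √74
  ≈ 8.602

8.602


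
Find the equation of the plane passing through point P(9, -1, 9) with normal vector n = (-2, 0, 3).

The plane through P with normal n = (a, b, c) satisfies n·(r - P) = 0,
i.e. ax + by + cz = a·x₀ + b·y₀ + c·z₀.
d = (-2)·9 + 0·(-1) + 3·9
  = -18 + 0 + 27
  = 9
Equation: -2x + 3z = 9

-2x + 3z = 9


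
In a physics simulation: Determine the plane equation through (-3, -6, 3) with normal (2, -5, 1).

The plane through P with normal n = (a, b, c) satisfies n·(r - P) = 0,
i.e. ax + by + cz = a·x₀ + b·y₀ + c·z₀.
d = 2·(-3) + (-5)·(-6) + 1·3
  = -6 + 30 + 3
  = 27
Equation: 2x - 5y + z = 27

2x - 5y + z = 27


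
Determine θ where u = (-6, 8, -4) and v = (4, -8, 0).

u·v = (-6)·4 + 8·(-8) + (-4)·0 = -24 - 64 + 0 = -88
|u| = √((-6)² + 8² + (-4)²) = √116 ≈ 10.77
|v| = √(4² + (-8)² + 0²) = √80 ≈ 8.944
cos θ = (u·v)/(|u||v|) = -88/(10.77·8.944) ≈ -0.9135
θ = arccos(-0.9135) ≈ 156°

156°


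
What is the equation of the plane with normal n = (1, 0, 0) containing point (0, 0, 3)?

The plane through P with normal n = (a, b, c) satisfies n·(r - P) = 0,
i.e. ax + by + cz = a·x₀ + b·y₀ + c·z₀.
d = 1·0 + 0·0 + 0·3
  = 0 + 0 + 0
  = 0
Equation: x = 0

x = 0


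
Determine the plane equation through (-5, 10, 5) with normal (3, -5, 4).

The plane through P with normal n = (a, b, c) satisfies n·(r - P) = 0,
i.e. ax + by + cz = a·x₀ + b·y₀ + c·z₀.
d = 3·(-5) + (-5)·10 + 4·5
  = -15 - 50 + 20
  = -45
Equation: 3x - 5y + 4z = -45

3x - 5y + 4z = -45


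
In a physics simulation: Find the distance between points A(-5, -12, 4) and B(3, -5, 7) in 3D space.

d = √[(x₂-x₁)² + (y₂-y₁)² + (z₂-z₁)²]
  = √[8² + 7² + 3²]
  = √[64 + 49 + 9]
  = √122
  ≈ 11.05

11.05


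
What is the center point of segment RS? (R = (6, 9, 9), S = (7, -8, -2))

M = ((x₁+x₂)/2, (y₁+y₂)/2, (z₁+z₂)/2)
  = ((6 + 7)/2, (9 - 8)/2, (9 - 2)/2)
  = (13/2, 1/2, 7/2)
  = (6.5, 0.5, 3.5)

(6.5, 0.5, 3.5)


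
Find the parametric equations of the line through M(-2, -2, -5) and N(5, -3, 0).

Direction vector d = N - M = (5 + 2, -3 + 2, 0 + 5) = (7, -1, 5)
Parametric form r = M + t·d:
x = -2 + 7t, y = -2 - t, z = -5 + 5t

x = -2 + 7t, y = -2 - t, z = -5 + 5t


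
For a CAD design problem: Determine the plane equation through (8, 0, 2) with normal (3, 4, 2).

The plane through P with normal n = (a, b, c) satisfies n·(r - P) = 0,
i.e. ax + by + cz = a·x₀ + b·y₀ + c·z₀.
d = 3·8 + 4·0 + 2·2
  = 24 + 0 + 4
  = 28
Equation: 3x + 4y + 2z = 28

3x + 4y + 2z = 28


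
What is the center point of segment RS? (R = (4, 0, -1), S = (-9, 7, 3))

M = ((x₁+x₂)/2, (y₁+y₂)/2, (z₁+z₂)/2)
  = ((4 - 9)/2, (0 + 7)/2, (-1 + 3)/2)
  = (-5/2, 7/2, 2/2)
  = (-2.5, 3.5, 1)

(-2.5, 3.5, 1)


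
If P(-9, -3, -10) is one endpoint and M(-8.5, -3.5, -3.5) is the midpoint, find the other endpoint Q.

Q = 2M - P
  = (2·(-8.5) - (-9), 2·(-3.5) - (-3), 2·(-3.5) - (-10))
  = (-17 + 9, -7 + 3, -7 + 10)
  = (-8, -4, 3)

(-8, -4, 3)


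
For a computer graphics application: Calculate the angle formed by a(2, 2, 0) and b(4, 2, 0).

a·b = 2·4 + 2·2 + 0·0 = 8 + 4 + 0 = 12
|a| = √(2² + 2² + 0²) = √8 ≈ 2.828
|b| = √(4² + 2² + 0²) = √20 ≈ 4.472
cos θ = (a·b)/(|a||b|) = 12/(2.828·4.472) ≈ 0.9487
θ = arccos(0.9487) ≈ 18.43°

18.43°


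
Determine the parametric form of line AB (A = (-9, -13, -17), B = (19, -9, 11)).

Direction vector d = B - A = (19 + 9, -9 + 13, 11 + 17) = (28, 4, 28)
Parametric form r = A + t·d:
x = -9 + 28t, y = -13 + 4t, z = -17 + 28t

x = -9 + 28t, y = -13 + 4t, z = -17 + 28t


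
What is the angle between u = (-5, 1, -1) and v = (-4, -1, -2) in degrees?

u·v = (-5)·(-4) + 1·(-1) + (-1)·(-2) = 20 - 1 + 2 = 21
|u| = √((-5)² + 1² + (-1)²) = √27 ≈ 5.196
|v| = √((-4)² + (-1)² + (-2)²) = √21 ≈ 4.583
cos θ = (u·v)/(|u||v|) = 21/(5.196·4.583) ≈ 0.8819
θ = arccos(0.8819) ≈ 28.13°

28.13°


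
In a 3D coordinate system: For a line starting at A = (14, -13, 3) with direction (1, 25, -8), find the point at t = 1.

P(t) = A + t·d
  = (14 + 1·1, -13 + 25·1, 3 + (-8)·1)
  = (14 + 1, -13 + 25, 3 - 8)
  = (15, 12, -5)

(15, 12, -5)


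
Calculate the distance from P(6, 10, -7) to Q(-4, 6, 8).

d = √[(x₂-x₁)² + (y₂-y₁)² + (z₂-z₁)²]
  = √[(-10)² + (-4)² + 15²]
  = √[100 + 16 + 225]
  = √341
  ≈ 18.47

18.47


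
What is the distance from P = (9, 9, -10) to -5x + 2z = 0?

distance = |a·x₀ + b·y₀ + c·z₀ - d| / √(a² + b² + c²)
  = |(-5)·9 + 0·9 + 2·(-10) - 0| / √((-5)² + 0² + 2²)
  = |-45 + 0 - 20 + 0| / √(25 + 0 + 4)
  = |-65| / √29
  = 65 / 5.385
  ≈ 12.07

12.07


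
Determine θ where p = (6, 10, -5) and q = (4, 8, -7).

p·q = 6·4 + 10·8 + (-5)·(-7) = 24 + 80 + 35 = 139
|p| = √(6² + 10² + (-5)²) = √161 ≈ 12.69
|q| = √(4² + 8² + (-7)²) = √129 ≈ 11.36
cos θ = (p·q)/(|p||q|) = 139/(12.69·11.36) ≈ 0.9645
θ = arccos(0.9645) ≈ 15.31°

15.31°


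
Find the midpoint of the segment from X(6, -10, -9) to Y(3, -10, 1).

M = ((x₁+x₂)/2, (y₁+y₂)/2, (z₁+z₂)/2)
  = ((6 + 3)/2, (-10 - 10)/2, (-9 + 1)/2)
  = (9/2, -20/2, -8/2)
  = (4.5, -10, -4)

(4.5, -10, -4)


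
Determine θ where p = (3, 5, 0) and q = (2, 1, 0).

p·q = 3·2 + 5·1 + 0·0 = 6 + 5 + 0 = 11
|p| = √(3² + 5² + 0²) = √34 ≈ 5.831
|q| = √(2² + 1² + 0²) = √5 ≈ 2.236
cos θ = (p·q)/(|p||q|) = 11/(5.831·2.236) ≈ 0.8437
θ = arccos(0.8437) ≈ 32.47°

32.47°


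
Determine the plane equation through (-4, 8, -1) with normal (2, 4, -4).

The plane through P with normal n = (a, b, c) satisfies n·(r - P) = 0,
i.e. ax + by + cz = a·x₀ + b·y₀ + c·z₀.
d = 2·(-4) + 4·8 + (-4)·(-1)
  = -8 + 32 + 4
  = 28
Equation: 2x + 4y - 4z = 28

2x + 4y - 4z = 28


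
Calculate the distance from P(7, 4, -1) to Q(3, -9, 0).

d = √[(x₂-x₁)² + (y₂-y₁)² + (z₂-z₁)²]
  = √[(-4)² + (-13)² + 1²]
  = √[16 + 169 + 1]
  = √186
  ≈ 13.64

13.64


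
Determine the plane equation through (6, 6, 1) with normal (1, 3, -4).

The plane through P with normal n = (a, b, c) satisfies n·(r - P) = 0,
i.e. ax + by + cz = a·x₀ + b·y₀ + c·z₀.
d = 1·6 + 3·6 + (-4)·1
  = 6 + 18 - 4
  = 20
Equation: x + 3y - 4z = 20

x + 3y - 4z = 20


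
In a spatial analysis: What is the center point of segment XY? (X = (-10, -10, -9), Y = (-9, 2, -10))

M = ((x₁+x₂)/2, (y₁+y₂)/2, (z₁+z₂)/2)
  = ((-10 - 9)/2, (-10 + 2)/2, (-9 - 10)/2)
  = (-19/2, -8/2, -19/2)
  = (-9.5, -4, -9.5)

(-9.5, -4, -9.5)


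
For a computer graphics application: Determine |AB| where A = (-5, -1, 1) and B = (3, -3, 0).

d = √[(x₂-x₁)² + (y₂-y₁)² + (z₂-z₁)²]
  = √[8² + (-2)² + (-1)²]
  = √[64 + 4 + 1]
  = √69
  ≈ 8.307

8.307


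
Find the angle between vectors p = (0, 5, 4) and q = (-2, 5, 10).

p·q = 0·(-2) + 5·5 + 4·10 = 0 + 25 + 40 = 65
|p| = √(0² + 5² + 4²) = √41 ≈ 6.403
|q| = √((-2)² + 5² + 10²) = √129 ≈ 11.36
cos θ = (p·q)/(|p||q|) = 65/(6.403·11.36) ≈ 0.8938
θ = arccos(0.8938) ≈ 26.65°

26.65°


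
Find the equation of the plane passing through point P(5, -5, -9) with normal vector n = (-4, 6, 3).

The plane through P with normal n = (a, b, c) satisfies n·(r - P) = 0,
i.e. ax + by + cz = a·x₀ + b·y₀ + c·z₀.
d = (-4)·5 + 6·(-5) + 3·(-9)
  = -20 - 30 - 27
  = -77
Equation: -4x + 6y + 3z = -77

-4x + 6y + 3z = -77
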